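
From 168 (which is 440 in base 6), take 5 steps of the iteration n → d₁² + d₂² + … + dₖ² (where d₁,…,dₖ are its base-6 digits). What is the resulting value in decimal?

20

168 = (4,4,0)_6 → 4² + 4² + 0² = 16 + 16 + 0 = 32
32 = (5,2)_6 → 5² + 2² = 25 + 4 = 29
29 = (4,5)_6 → 4² + 5² = 16 + 25 = 41
41 = (1,0,5)_6 → 1² + 0² + 5² = 1 + 0 + 25 = 26
26 = (4,2)_6 → 4² + 2² = 16 + 4 = 20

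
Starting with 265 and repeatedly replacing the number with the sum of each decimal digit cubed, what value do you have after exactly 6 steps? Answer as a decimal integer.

250

265 → 349
349 → 820
820 → 520
520 → 133
133 → 55
55 → 250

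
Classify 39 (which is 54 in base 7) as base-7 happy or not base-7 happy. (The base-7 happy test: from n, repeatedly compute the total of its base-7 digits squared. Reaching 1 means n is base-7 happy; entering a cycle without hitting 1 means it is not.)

not base-7 happy

39 = (5,4)_7 → 5² + 4² = 25 + 16 = 41
41 = (5,6)_7 → 5² + 6² = 25 + 36 = 61
61 = (1,1,5)_7 → 1² + 1² + 5² = 1 + 1 + 25 = 27
27 = (3,6)_7 → 3² + 6² = 9 + 36 = 45
45 = (6,3)_7 → 6² + 3² = 36 + 9 = 45  — 45 already seen; the sequence cycles without reaching 1.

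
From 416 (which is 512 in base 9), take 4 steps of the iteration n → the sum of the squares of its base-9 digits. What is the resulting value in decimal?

416 = (5,1,2)_9 → 5² + 1² + 2² = 25 + 1 + 4 = 30
30 = (3,3)_9 → 3² + 3² = 9 + 9 = 18
18 = (2,0)_9 → 2² + 0² = 4 + 0 = 4
4 = (4)_9 → 4² = 16

16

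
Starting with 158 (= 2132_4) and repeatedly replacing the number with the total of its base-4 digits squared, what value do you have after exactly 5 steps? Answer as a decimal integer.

158 = (2,1,3,2)_4 → 2² + 1² + 3² + 2² = 4 + 1 + 9 + 4 = 18
18 = (1,0,2)_4 → 1² + 0² + 2² = 1 + 0 + 4 = 5
5 = (1,1)_4 → 1² + 1² = 1 + 1 = 2
2 = (2)_4 → 2² = 4
4 = (1,0)_4 → 1² + 0² = 1 + 0 = 1

1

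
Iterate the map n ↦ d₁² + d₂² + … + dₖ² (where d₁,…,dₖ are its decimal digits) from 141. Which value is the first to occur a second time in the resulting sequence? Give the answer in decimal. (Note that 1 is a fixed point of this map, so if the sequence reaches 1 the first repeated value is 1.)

37

141 → 1² + 4² + 1² = 1 + 16 + 1 = 18
18 → 1² + 8² = 1 + 64 = 65
65 → 6² + 5² = 36 + 25 = 61
61 → 6² + 1² = 36 + 1 = 37
37 → 3² + 7² = 9 + 49 = 58
58 → 5² + 8² = 25 + 64 = 89
89 → 8² + 9² = 64 + 81 = 145
145 → 1² + 4² + 5² = 1 + 16 + 25 = 42
42 → 4² + 2² = 16 + 4 = 20
20 → 2² + 0² = 4 + 0 = 4
4 → 4² = 16
16 → 1² + 6² = 1 + 36 = 37  — 37 already appeared earlier.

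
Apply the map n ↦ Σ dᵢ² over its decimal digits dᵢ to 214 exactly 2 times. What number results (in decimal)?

214 → 2² + 1² + 4² = 21
21 → 2² + 1² = 5

5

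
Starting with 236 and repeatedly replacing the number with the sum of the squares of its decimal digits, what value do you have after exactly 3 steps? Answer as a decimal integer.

236 → 2² + 3² + 6² = 4 + 9 + 36 = 49
49 → 4² + 9² = 16 + 81 = 97
97 → 9² + 7² = 81 + 49 = 130

130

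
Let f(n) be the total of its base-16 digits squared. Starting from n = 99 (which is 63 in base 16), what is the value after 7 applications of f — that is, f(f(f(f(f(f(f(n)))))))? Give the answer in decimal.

99 = (6,3)_16 → 6² + 3² = 36 + 9 = 45
45 = (2,13)_16 → 2² + 13² = 4 + 169 = 173
173 = (10,13)_16 → 10² + 13² = 100 + 169 = 269
269 = (1,0,13)_16 → 1² + 0² + 13² = 1 + 0 + 169 = 170
170 = (10,10)_16 → 10² + 10² = 100 + 100 = 200
200 = (12,8)_16 → 12² + 8² = 144 + 64 = 208
208 = (13,0)_16 → 13² + 0² = 169 + 0 = 169

169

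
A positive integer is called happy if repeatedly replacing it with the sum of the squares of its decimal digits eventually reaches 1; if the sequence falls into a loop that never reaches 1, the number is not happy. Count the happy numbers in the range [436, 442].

1

436: 436 → 61 → 37 → 58 → 89 → 145 → 42 → 20 → 4 → 16 → 37  — not happy
437: 437 → 74 → 65 → 61 → 37 → 58 → 89 → 145 → 42 → 20 → 4 → 16 → 37  — not happy
438: 438 → 89 → 145 → 42 → 20 → 4 → 16 → 37 → 58 → 89  — not happy
439: 439 → 106 → 37 → 58 → 89 → 145 → 42 → 20 → 4 → 16 → 37  — not happy
440: 440 → 32 → 13 → 10 → 1  — happy
441: 441 → 33 → 18 → 65 → 61 → 37 → 58 → 89 → 145 → 42 → 20 → 4 → 16 → 37  — not happy
442: 442 → 36 → 45 → 41 → 17 → 50 → 25 → 29 → 85 → 89 → 145 → 42 → 20 → 4 → 16 → 37 → 58 → 89  — not happy
happy: 440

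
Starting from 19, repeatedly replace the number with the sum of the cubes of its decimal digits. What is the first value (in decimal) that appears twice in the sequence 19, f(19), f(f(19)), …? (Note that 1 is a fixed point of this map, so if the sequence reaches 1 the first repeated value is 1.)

19 → 1³ + 9³ = 1 + 729 = 730
730 → 7³ + 3³ + 0³ = 343 + 27 + 0 = 370
370 → 3³ + 7³ + 0³ = 27 + 343 + 0 = 370  — 370 already appeared earlier.

370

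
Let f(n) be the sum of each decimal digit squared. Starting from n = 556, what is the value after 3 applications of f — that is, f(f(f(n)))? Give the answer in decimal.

556 → 86
86 → 100
100 → 1

1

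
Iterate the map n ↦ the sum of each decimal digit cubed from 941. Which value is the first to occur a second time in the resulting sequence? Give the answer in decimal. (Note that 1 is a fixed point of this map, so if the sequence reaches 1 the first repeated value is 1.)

371

941 → 9³ + 4³ + 1³ = 794
794 → 7³ + 9³ + 4³ = 1136
1136 → 1³ + 1³ + 3³ + 6³ = 245
245 → 2³ + 4³ + 5³ = 197
197 → 1³ + 9³ + 7³ = 1073
1073 → 1³ + 0³ + 7³ + 3³ = 371
371 → 3³ + 7³ + 1³ = 371  — 371 already appeared earlier.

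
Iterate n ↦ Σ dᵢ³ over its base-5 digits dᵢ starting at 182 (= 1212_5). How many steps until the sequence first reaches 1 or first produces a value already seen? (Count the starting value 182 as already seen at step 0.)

6

182 = (1,2,1,2)_5 → 1³ + 2³ + 1³ + 2³ = 1 + 8 + 1 + 8 = 18
18 = (3,3)_5 → 3³ + 3³ = 27 + 27 = 54
54 = (2,0,4)_5 → 2³ + 0³ + 4³ = 8 + 0 + 64 = 72
72 = (2,4,2)_5 → 2³ + 4³ + 2³ = 8 + 64 + 8 = 80
80 = (3,1,0)_5 → 3³ + 1³ + 0³ = 27 + 1 + 0 = 28
28 = (1,0,3)_5 → 1³ + 0³ + 3³ = 1 + 0 + 27 = 28  — 28 repeats.
That took 6 steps.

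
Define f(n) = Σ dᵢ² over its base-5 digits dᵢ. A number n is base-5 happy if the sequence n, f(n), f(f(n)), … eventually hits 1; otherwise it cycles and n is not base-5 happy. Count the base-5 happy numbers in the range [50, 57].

2

50: 50 → 4 → 16 → 10 → 4  — not base-5 happy
51: 51 → 5 → 1  — base-5 happy
52: 52 → 8 → 10 → 4 → 16 → 10  — not base-5 happy
53: 53 → 13 → 13  — not base-5 happy
54: 54 → 20 → 16 → 10 → 4 → 16  — not base-5 happy
55: 55 → 5 → 1  — base-5 happy
56: 56 → 6 → 2 → 4 → 16 → 10 → 4  — not base-5 happy
57: 57 → 9 → 17 → 13 → 13  — not base-5 happy
base-5 happy: 51, 55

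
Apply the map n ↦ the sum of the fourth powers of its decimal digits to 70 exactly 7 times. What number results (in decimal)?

4338

70 → 7⁴ + 0⁴ = 2401 + 0 = 2401
2401 → 2⁴ + 4⁴ + 0⁴ + 1⁴ = 16 + 256 + 0 + 1 = 273
273 → 2⁴ + 7⁴ + 3⁴ = 16 + 2401 + 81 = 2498
2498 → 2⁴ + 4⁴ + 9⁴ + 8⁴ = 16 + 256 + 6561 + 4096 = 10929
10929 → 1⁴ + 0⁴ + 9⁴ + 2⁴ + 9⁴ = 1 + 0 + 6561 + 16 + 6561 = 13139
13139 → 1⁴ + 3⁴ + 1⁴ + 3⁴ + 9⁴ = 1 + 81 + 1 + 81 + 6561 = 6725
6725 → 6⁴ + 7⁴ + 2⁴ + 5⁴ = 1296 + 2401 + 16 + 625 = 4338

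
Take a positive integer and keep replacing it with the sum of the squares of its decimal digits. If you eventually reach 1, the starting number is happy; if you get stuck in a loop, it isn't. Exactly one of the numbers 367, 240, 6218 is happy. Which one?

367

367: 367 → 94 → 97 → 130 → 10 → 1  — reaches 1 (happy)
240: 240 → 20 → 4 → 16 → 37 → 58 → 89 → 145 → 42 → 20  — repeats 20 (not happy)
6218: 6218 → 105 → 26 → 40 → 16 → 37 → 58 → 89 → 145 → 42 → 20 → 4 → 16  — repeats 16 (not happy)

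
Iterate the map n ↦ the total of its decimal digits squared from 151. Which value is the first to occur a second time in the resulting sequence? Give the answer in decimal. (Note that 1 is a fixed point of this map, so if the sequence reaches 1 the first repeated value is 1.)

89

151 → 1² + 5² + 1² = 27
27 → 2² + 7² = 53
53 → 5² + 3² = 34
34 → 3² + 4² = 25
25 → 2² + 5² = 29
29 → 2² + 9² = 85
85 → 8² + 5² = 89
89 → 8² + 9² = 145
145 → 1² + 4² + 5² = 42
42 → 4² + 2² = 20
20 → 2² + 0² = 4
4 → 4² = 16
16 → 1² + 6² = 37
37 → 3² + 7² = 58
58 → 5² + 8² = 89  — 89 already appeared earlier.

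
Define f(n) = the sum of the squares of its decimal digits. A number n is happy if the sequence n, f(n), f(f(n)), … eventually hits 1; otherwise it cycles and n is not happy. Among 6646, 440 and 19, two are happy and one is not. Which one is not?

6646: 6646 → 124 → 21 → 5 → 25 → 29 → 85 → 89 → 145 → 42 → 20 → 4 → 16 → 37 → 58 → 89  — repeats 89 (not happy)
440: 440 → 32 → 13 → 10 → 1  — reaches 1 (happy)
19: 19 → 82 → 68 → 100 → 1  — reaches 1 (happy)

6646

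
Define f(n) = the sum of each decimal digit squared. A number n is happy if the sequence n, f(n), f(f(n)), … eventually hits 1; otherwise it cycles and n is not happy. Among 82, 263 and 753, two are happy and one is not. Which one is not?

82: 82 → 68 → 100 → 1  — reaches 1 (happy)
263: 263 → 49 → 97 → 130 → 10 → 1  — reaches 1 (happy)
753: 753 → 83 → 73 → 58 → 89 → 145 → 42 → 20 → 4 → 16 → 37 → 58  — repeats 58 (not happy)

753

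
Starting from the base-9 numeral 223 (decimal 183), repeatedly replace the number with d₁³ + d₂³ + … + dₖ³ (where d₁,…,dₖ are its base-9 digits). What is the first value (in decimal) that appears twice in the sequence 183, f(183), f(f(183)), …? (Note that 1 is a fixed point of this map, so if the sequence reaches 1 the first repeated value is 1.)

469

183 = (2,2,3)_9 → 2³ + 2³ + 3³ = 43
43 = (4,7)_9 → 4³ + 7³ = 407
407 = (5,0,2)_9 → 5³ + 0³ + 2³ = 133
133 = (1,5,7)_9 → 1³ + 5³ + 7³ = 469
469 = (5,7,1)_9 → 5³ + 7³ + 1³ = 469  — 469 already appeared earlier.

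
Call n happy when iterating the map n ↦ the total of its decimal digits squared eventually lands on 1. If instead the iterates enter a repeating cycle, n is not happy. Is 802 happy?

happy

802 → 8² + 0² + 2² = 64 + 0 + 4 = 68
68 → 6² + 8² = 36 + 64 = 100
100 → 1² + 0² + 0² = 1 + 0 + 0 = 1  — reached 1.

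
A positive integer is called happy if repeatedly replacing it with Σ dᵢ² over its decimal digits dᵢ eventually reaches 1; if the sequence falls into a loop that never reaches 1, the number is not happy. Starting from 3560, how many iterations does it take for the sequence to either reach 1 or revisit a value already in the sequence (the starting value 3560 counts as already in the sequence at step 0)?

6

3560 → 3² + 5² + 6² + 0² = 70
70 → 7² + 0² = 49
49 → 4² + 9² = 97
97 → 9² + 7² = 130
130 → 1² + 3² + 0² = 10
10 → 1² + 0² = 1  — reached 1.
That took 6 steps.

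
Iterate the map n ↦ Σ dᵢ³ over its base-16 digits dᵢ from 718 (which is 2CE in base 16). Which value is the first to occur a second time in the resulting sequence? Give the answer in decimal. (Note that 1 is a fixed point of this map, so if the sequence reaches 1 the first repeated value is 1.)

1

718 = (2,12,14)_16 → 2³ + 12³ + 14³ = 4480
4480 = (1,1,8,0)_16 → 1³ + 1³ + 8³ + 0³ = 514
514 = (2,0,2)_16 → 2³ + 0³ + 2³ = 16
16 = (1,0)_16 → 1³ + 0³ = 1  — reached the fixed point 1.
1 → 1, so 1 is the first repeated value.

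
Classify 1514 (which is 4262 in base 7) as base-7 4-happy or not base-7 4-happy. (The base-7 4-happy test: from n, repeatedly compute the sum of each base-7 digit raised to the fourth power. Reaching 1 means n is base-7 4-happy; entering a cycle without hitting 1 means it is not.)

not base-7 4-happy

1514 = (4,2,6,2)_7 → 4⁴ + 2⁴ + 6⁴ + 2⁴ = 1584
1584 = (4,4,2,2)_7 → 4⁴ + 4⁴ + 2⁴ + 2⁴ = 544
544 = (1,4,0,5)_7 → 1⁴ + 4⁴ + 0⁴ + 5⁴ = 882
882 = (2,4,0,0)_7 → 2⁴ + 4⁴ + 0⁴ + 0⁴ = 272
272 = (5,3,6)_7 → 5⁴ + 3⁴ + 6⁴ = 2002
2002 = (5,5,6,0)_7 → 5⁴ + 5⁴ + 6⁴ + 0⁴ = 2546
2546 = (1,0,2,6,5)_7 → 1⁴ + 0⁴ + 2⁴ + 6⁴ + 5⁴ = 1938
1938 = (5,4,3,6)_7 → 5⁴ + 4⁴ + 3⁴ + 6⁴ = 2258
2258 = (6,4,0,4)_7 → 6⁴ + 4⁴ + 0⁴ + 4⁴ = 1808
1808 = (5,1,6,2)_7 → 5⁴ + 1⁴ + 6⁴ + 2⁴ = 1938  — 1938 already seen; the sequence cycles without reaching 1.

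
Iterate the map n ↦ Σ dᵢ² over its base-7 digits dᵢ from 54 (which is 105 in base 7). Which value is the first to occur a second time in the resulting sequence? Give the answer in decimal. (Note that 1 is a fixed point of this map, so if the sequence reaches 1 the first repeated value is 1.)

10

54 = (1,0,5)_7 → 1² + 0² + 5² = 26
26 = (3,5)_7 → 3² + 5² = 34
34 = (4,6)_7 → 4² + 6² = 52
52 = (1,0,3)_7 → 1² + 0² + 3² = 10
10 = (1,3)_7 → 1² + 3² = 10  — 10 already appeared earlier.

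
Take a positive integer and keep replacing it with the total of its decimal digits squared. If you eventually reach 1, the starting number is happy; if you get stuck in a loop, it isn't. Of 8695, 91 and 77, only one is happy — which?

8695: 8695 → 206 → 40 → 16 → 37 → 58 → 89 → 145 → 42 → 20 → 4 → 16  — repeats 16 (not happy)
91: 91 → 82 → 68 → 100 → 1  — reaches 1 (happy)
77: 77 → 98 → 145 → 42 → 20 → 4 → 16 → 37 → 58 → 89 → 145  — repeats 145 (not happy)

91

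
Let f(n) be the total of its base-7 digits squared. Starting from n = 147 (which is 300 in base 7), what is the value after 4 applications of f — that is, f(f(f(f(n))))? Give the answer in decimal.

25

147 = (3,0,0)_7 → 3² + 0² + 0² = 9
9 = (1,2)_7 → 1² + 2² = 5
5 = (5)_7 → 5² = 25
25 = (3,4)_7 → 3² + 4² = 25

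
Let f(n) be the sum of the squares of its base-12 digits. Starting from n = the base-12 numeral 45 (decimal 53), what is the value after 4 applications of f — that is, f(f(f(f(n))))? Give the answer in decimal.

53 = (4,5)_12 → 4² + 5² = 16 + 25 = 41
41 = (3,5)_12 → 3² + 5² = 9 + 25 = 34
34 = (2,10)_12 → 2² + 10² = 4 + 100 = 104
104 = (8,8)_12 → 8² + 8² = 64 + 64 = 128

128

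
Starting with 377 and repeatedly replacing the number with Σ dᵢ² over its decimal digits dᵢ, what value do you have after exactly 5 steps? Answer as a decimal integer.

85

377 → 3² + 7² + 7² = 107
107 → 1² + 0² + 7² = 50
50 → 5² + 0² = 25
25 → 2² + 5² = 29
29 → 2² + 9² = 85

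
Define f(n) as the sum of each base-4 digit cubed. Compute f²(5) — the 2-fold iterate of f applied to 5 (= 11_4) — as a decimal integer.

5 = (1,1)_4 → 1³ + 1³ = 2
2 = (2)_4 → 2³ = 8

8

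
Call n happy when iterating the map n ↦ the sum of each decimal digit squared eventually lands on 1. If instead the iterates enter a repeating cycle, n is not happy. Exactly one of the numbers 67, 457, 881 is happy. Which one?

67: 67 → 85 → 89 → 145 → 42 → 20 → 4 → 16 → 37 → 58 → 89  — repeats 89 (not happy)
457: 457 → 90 → 81 → 65 → 61 → 37 → 58 → 89 → 145 → 42 → 20 → 4 → 16 → 37  — repeats 37 (not happy)
881: 881 → 129 → 86 → 100 → 1  — reaches 1 (happy)

881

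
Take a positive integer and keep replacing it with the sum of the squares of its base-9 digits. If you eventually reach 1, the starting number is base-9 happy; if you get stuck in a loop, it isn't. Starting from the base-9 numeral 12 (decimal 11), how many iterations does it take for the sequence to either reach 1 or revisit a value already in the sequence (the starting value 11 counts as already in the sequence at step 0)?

11 = (1,2)_9 → 1² + 2² = 5
5 = (5)_9 → 5² = 25
25 = (2,7)_9 → 2² + 7² = 53
53 = (5,8)_9 → 5² + 8² = 89
89 = (1,0,8)_9 → 1² + 0² + 8² = 65
65 = (7,2)_9 → 7² + 2² = 53  — 53 repeats.
That took 6 steps.

6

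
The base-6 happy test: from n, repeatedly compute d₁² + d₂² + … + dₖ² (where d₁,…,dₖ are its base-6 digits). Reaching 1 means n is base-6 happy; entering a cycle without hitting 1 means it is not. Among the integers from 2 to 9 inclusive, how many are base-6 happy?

2: 2 → 4 → 16 → 20 → 13 → 5 → 25 → 17 → 29 → 41 → 26 → 20  (repeats 20)
3: 3 → 9 → 10 → 17 → 29 → 41 → 26 → 20 → 13 → 5 → 25 → 17  (repeats 17)
4: 4 → 16 → 20 → 13 → 5 → 25 → 17 → 29 → 41 → 26 → 20  (repeats 20)
5: 5 → 25 → 17 → 29 → 41 → 26 → 20 → 13 → 5  (repeats 5)
6: 6 → 1  (reaches 1)
7: 7 → 2 → 4 → 16 → 20 → 13 → 5 → 25 → 17 → 29 → 41 → 26 → 20  (repeats 20)
8: 8 → 5 → 25 → 17 → 29 → 41 → 26 → 20 → 13 → 5  (repeats 5)
9: 9 → 10 → 17 → 29 → 41 → 26 → 20 → 13 → 5 → 25 → 17  (repeats 17)
base-6 happy: 6

1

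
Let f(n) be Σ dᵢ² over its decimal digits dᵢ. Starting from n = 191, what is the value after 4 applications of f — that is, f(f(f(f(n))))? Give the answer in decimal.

191 → 1² + 9² + 1² = 83
83 → 8² + 3² = 73
73 → 7² + 3² = 58
58 → 5² + 8² = 89

89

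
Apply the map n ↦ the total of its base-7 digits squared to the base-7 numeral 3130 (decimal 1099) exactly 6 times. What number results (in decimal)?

1099 = (3,1,3,0)_7 → 3² + 1² + 3² + 0² = 19
19 = (2,5)_7 → 2² + 5² = 29
29 = (4,1)_7 → 4² + 1² = 17
17 = (2,3)_7 → 2² + 3² = 13
13 = (1,6)_7 → 1² + 6² = 37
37 = (5,2)_7 → 5² + 2² = 29

29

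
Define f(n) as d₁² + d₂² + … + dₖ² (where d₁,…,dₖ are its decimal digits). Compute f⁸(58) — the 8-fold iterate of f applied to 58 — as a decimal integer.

58

58 → 5² + 8² = 25 + 64 = 89
89 → 8² + 9² = 64 + 81 = 145
145 → 1² + 4² + 5² = 1 + 16 + 25 = 42
42 → 4² + 2² = 16 + 4 = 20
20 → 2² + 0² = 4 + 0 = 4
4 → 4² = 16
16 → 1² + 6² = 1 + 36 = 37
37 → 3² + 7² = 9 + 49 = 58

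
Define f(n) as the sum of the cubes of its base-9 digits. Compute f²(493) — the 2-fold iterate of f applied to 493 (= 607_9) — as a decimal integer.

493 = (6,0,7)_9 → 559
559 = (6,8,1)_9 → 729

729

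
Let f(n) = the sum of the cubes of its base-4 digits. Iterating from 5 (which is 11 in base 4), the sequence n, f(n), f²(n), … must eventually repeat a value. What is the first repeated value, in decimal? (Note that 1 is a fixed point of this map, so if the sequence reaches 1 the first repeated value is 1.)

5 = (1,1)_4 → 2
2 = (2)_4 → 8
8 = (2,0)_4 → 8  — 8 already appeared earlier.

8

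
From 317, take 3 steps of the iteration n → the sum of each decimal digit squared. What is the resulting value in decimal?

317 → 59
59 → 106
106 → 37

37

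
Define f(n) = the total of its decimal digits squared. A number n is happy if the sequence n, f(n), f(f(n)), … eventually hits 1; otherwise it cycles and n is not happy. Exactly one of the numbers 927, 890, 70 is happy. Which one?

927: 927 → 134 → 26 → 40 → 16 → 37 → 58 → 89 → 145 → 42 → 20 → 4 → 16  — repeats 16 (not happy)
890: 890 → 145 → 42 → 20 → 4 → 16 → 37 → 58 → 89 → 145  — repeats 145 (not happy)
70: 70 → 49 → 97 → 130 → 10 → 1  — reaches 1 (happy)

70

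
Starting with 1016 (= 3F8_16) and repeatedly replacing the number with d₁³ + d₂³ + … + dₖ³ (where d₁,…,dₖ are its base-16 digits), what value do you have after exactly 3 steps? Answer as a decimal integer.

1016 = (3,15,8)_16 → 3³ + 15³ + 8³ = 3914
3914 = (15,4,10)_16 → 15³ + 4³ + 10³ = 4439
4439 = (1,1,5,7)_16 → 1³ + 1³ + 5³ + 7³ = 470

470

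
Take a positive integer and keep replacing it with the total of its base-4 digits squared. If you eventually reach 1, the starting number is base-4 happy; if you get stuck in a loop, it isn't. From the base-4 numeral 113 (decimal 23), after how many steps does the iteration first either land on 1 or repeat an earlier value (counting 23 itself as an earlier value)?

23 = (1,1,3)_4 → 1² + 1² + 3² = 1 + 1 + 9 = 11
11 = (2,3)_4 → 2² + 3² = 4 + 9 = 13
13 = (3,1)_4 → 3² + 1² = 9 + 1 = 10
10 = (2,2)_4 → 2² + 2² = 4 + 4 = 8
8 = (2,0)_4 → 2² + 0² = 4 + 0 = 4
4 = (1,0)_4 → 1² + 0² = 1 + 0 = 1  — reached 1.
That took 6 steps.

6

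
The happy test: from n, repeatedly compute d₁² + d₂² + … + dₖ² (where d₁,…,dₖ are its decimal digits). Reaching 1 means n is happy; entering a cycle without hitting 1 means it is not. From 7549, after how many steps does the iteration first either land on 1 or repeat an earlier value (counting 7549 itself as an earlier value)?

13

7549 → 7² + 5² + 4² + 9² = 49 + 25 + 16 + 81 = 171
171 → 1² + 7² + 1² = 1 + 49 + 1 = 51
51 → 5² + 1² = 25 + 1 = 26
26 → 2² + 6² = 4 + 36 = 40
40 → 4² + 0² = 16 + 0 = 16
16 → 1² + 6² = 1 + 36 = 37
37 → 3² + 7² = 9 + 49 = 58
58 → 5² + 8² = 25 + 64 = 89
89 → 8² + 9² = 64 + 81 = 145
145 → 1² + 4² + 5² = 1 + 16 + 25 = 42
42 → 4² + 2² = 16 + 4 = 20
20 → 2² + 0² = 4 + 0 = 4
4 → 4² = 16  — 16 repeats.
That took 13 steps.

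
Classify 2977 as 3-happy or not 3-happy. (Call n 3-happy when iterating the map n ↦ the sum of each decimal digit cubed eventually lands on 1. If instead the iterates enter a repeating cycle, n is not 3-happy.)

3-happy

2977 → 2³ + 9³ + 7³ + 7³ = 8 + 729 + 343 + 343 = 1423
1423 → 1³ + 4³ + 2³ + 3³ = 1 + 64 + 8 + 27 = 100
100 → 1³ + 0³ + 0³ = 1 + 0 + 0 = 1  — reached 1.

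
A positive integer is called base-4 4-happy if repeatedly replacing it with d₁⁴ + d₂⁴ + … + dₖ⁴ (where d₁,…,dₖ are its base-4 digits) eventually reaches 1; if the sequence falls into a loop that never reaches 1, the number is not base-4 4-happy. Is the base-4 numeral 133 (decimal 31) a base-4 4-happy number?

31 = (1,3,3)_4 → 1⁴ + 3⁴ + 3⁴ = 1 + 81 + 81 = 163
163 = (2,2,0,3)_4 → 2⁴ + 2⁴ + 0⁴ + 3⁴ = 16 + 16 + 0 + 81 = 113
113 = (1,3,0,1)_4 → 1⁴ + 3⁴ + 0⁴ + 1⁴ = 1 + 81 + 0 + 1 = 83
83 = (1,1,0,3)_4 → 1⁴ + 1⁴ + 0⁴ + 3⁴ = 1 + 1 + 0 + 81 = 83  — 83 already seen; the sequence cycles without reaching 1.

not base-4 4-happy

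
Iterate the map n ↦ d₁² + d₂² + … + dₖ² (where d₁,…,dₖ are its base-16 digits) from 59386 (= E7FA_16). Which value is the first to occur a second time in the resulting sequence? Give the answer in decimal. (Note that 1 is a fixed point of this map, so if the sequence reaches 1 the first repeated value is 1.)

50

59386 = (14,7,15,10)_16 → 14² + 7² + 15² + 10² = 196 + 49 + 225 + 100 = 570
570 = (2,3,10)_16 → 2² + 3² + 10² = 4 + 9 + 100 = 113
113 = (7,1)_16 → 7² + 1² = 49 + 1 = 50
50 = (3,2)_16 → 3² + 2² = 9 + 4 = 13
13 = (13)_16 → 13² = 169
169 = (10,9)_16 → 10² + 9² = 100 + 81 = 181
181 = (11,5)_16 → 11² + 5² = 121 + 25 = 146
146 = (9,2)_16 → 9² + 2² = 81 + 4 = 85
85 = (5,5)_16 → 5² + 5² = 25 + 25 = 50  — 50 already appeared earlier.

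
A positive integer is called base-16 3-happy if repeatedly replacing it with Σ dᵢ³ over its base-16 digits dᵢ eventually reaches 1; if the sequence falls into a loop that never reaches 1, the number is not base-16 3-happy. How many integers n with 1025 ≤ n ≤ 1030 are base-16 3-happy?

1

1025: 1025 → 65 → 65  — not base-16 3-happy
1026: 1026 → 72 → 576 → 72  — not base-16 3-happy
1027: 1027 → 91 → 1456 → 1456  — not base-16 3-happy
1028: 1028 → 128 → 512 → 8 → 512  — not base-16 3-happy
1029: 1029 → 189 → 3528 → 4437 → 252 → 5103 → 6147 → 540 → 1737 → 2673 → 1344 → 189  — not base-16 3-happy
1030: 1030 → 280 → 514 → 16 → 1  — base-16 3-happy
base-16 3-happy: 1030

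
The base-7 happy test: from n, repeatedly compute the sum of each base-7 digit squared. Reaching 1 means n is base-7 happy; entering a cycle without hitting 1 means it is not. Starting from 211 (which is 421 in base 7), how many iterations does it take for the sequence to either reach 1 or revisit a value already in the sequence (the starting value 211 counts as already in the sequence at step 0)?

211 = (4,2,1)_7 → 4² + 2² + 1² = 21
21 = (3,0)_7 → 3² + 0² = 9
9 = (1,2)_7 → 1² + 2² = 5
5 = (5)_7 → 5² = 25
25 = (3,4)_7 → 3² + 4² = 25  — 25 repeats.
That took 5 steps.

5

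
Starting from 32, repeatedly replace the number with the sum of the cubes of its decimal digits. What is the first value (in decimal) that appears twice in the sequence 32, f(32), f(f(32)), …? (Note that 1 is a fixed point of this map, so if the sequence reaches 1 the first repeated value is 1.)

32 → 3³ + 2³ = 35
35 → 3³ + 5³ = 152
152 → 1³ + 5³ + 2³ = 134
134 → 1³ + 3³ + 4³ = 92
92 → 9³ + 2³ = 737
737 → 7³ + 3³ + 7³ = 713
713 → 7³ + 1³ + 3³ = 371
371 → 3³ + 7³ + 1³ = 371  — 371 already appeared earlier.

371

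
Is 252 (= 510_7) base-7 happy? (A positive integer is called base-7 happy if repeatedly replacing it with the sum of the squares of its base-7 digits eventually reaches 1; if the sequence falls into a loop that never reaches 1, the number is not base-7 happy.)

not base-7 happy

252 = (5,1,0)_7 → 5² + 1² + 0² = 26
26 = (3,5)_7 → 3² + 5² = 34
34 = (4,6)_7 → 4² + 6² = 52
52 = (1,0,3)_7 → 1² + 0² + 3² = 10
10 = (1,3)_7 → 1² + 3² = 10  — 10 already seen; the sequence cycles without reaching 1.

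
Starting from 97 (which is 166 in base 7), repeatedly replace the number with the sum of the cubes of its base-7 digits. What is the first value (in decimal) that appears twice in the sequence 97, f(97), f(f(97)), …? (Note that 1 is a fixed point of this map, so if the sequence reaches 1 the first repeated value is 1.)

97 = (1,6,6)_7 → 1³ + 6³ + 6³ = 1 + 216 + 216 = 433
433 = (1,1,5,6)_7 → 1³ + 1³ + 5³ + 6³ = 1 + 1 + 125 + 216 = 343
343 = (1,0,0,0)_7 → 1³ + 0³ + 0³ + 0³ = 1 + 0 + 0 + 0 = 1  — reached the fixed point 1.
1 → 1, so 1 is the first repeated value.

1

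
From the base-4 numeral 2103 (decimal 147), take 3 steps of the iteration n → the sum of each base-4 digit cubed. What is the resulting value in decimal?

9

147 = (2,1,0,3)_4 → 2³ + 1³ + 0³ + 3³ = 36
36 = (2,1,0)_4 → 2³ + 1³ + 0³ = 9
9 = (2,1)_4 → 2³ + 1³ = 9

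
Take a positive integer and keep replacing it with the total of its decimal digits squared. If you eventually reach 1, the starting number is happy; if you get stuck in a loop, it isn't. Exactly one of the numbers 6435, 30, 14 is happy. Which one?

6435: 6435 → 86 → 100 → 1  — reaches 1 (happy)
30: 30 → 9 → 81 → 65 → 61 → 37 → 58 → 89 → 145 → 42 → 20 → 4 → 16 → 37  — repeats 37 (not happy)
14: 14 → 17 → 50 → 25 → 29 → 85 → 89 → 145 → 42 → 20 → 4 → 16 → 37 → 58 → 89  — repeats 89 (not happy)

6435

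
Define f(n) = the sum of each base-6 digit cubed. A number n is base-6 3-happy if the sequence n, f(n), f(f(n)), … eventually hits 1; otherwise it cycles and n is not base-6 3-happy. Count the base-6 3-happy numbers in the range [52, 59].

5

52: 52 → 73 → 9 → 28 → 128 → 62 → 73  — not base-6 3-happy
53: 53 → 134 → 99 → 99  — not base-6 3-happy
54: 54 → 28 → 128 → 62 → 73 → 9 → 28  — not base-6 3-happy
55: 55 → 29 → 189 → 153 → 92 → 43 → 3 → 27 → 91 → 36 → 1  — base-6 3-happy
56: 56 → 36 → 1  — base-6 3-happy
57: 57 → 55 → 29 → 189 → 153 → 92 → 43 → 3 → 27 → 91 → 36 → 1  — base-6 3-happy
58: 58 → 92 → 43 → 3 → 27 → 91 → 36 → 1  — base-6 3-happy
59: 59 → 153 → 92 → 43 → 3 → 27 → 91 → 36 → 1  — base-6 3-happy
base-6 3-happy: 55, 56, 57, 58, 59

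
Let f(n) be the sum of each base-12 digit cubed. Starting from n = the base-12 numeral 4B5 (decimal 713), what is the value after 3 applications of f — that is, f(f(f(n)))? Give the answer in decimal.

1

713 = (4,11,5)_12 → 4³ + 11³ + 5³ = 64 + 1331 + 125 = 1520
1520 = (10,6,8)_12 → 10³ + 6³ + 8³ = 1000 + 216 + 512 = 1728
1728 = (1,0,0,0)_12 → 1³ + 0³ + 0³ + 0³ = 1 + 0 + 0 + 0 = 1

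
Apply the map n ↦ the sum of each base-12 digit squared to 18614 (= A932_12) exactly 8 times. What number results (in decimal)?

25

18614 = (10,9,3,2)_12 → 10² + 9² + 3² + 2² = 194
194 = (1,4,2)_12 → 1² + 4² + 2² = 21
21 = (1,9)_12 → 1² + 9² = 82
82 = (6,10)_12 → 6² + 10² = 136
136 = (11,4)_12 → 11² + 4² = 137
137 = (11,5)_12 → 11² + 5² = 146
146 = (1,0,2)_12 → 1² + 0² + 2² = 5
5 = (5)_12 → 5² = 25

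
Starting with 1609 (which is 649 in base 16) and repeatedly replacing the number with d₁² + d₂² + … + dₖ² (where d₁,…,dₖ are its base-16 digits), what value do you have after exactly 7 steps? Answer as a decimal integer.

16

1609 = (6,4,9)_16 → 6² + 4² + 9² = 36 + 16 + 81 = 133
133 = (8,5)_16 → 8² + 5² = 64 + 25 = 89
89 = (5,9)_16 → 5² + 9² = 25 + 81 = 106
106 = (6,10)_16 → 6² + 10² = 36 + 100 = 136
136 = (8,8)_16 → 8² + 8² = 64 + 64 = 128
128 = (8,0)_16 → 8² + 0² = 64 + 0 = 64
64 = (4,0)_16 → 4² + 0² = 16 + 0 = 16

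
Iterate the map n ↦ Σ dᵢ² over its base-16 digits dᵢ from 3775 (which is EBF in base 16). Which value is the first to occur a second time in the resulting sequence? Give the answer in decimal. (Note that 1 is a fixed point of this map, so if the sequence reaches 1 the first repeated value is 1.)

169

3775 = (14,11,15)_16 → 14² + 11² + 15² = 196 + 121 + 225 = 542
542 = (2,1,14)_16 → 2² + 1² + 14² = 4 + 1 + 196 = 201
201 = (12,9)_16 → 12² + 9² = 144 + 81 = 225
225 = (14,1)_16 → 14² + 1² = 196 + 1 = 197
197 = (12,5)_16 → 12² + 5² = 144 + 25 = 169
169 = (10,9)_16 → 10² + 9² = 100 + 81 = 181
181 = (11,5)_16 → 11² + 5² = 121 + 25 = 146
146 = (9,2)_16 → 9² + 2² = 81 + 4 = 85
85 = (5,5)_16 → 5² + 5² = 25 + 25 = 50
50 = (3,2)_16 → 3² + 2² = 9 + 4 = 13
13 = (13)_16 → 13² = 169  — 169 already appeared earlier.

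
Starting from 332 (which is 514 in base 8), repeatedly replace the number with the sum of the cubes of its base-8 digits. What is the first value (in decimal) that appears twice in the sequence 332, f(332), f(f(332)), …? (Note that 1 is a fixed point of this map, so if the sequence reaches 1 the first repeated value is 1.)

332 = (5,1,4)_8 → 5³ + 1³ + 4³ = 125 + 1 + 64 = 190
190 = (2,7,6)_8 → 2³ + 7³ + 6³ = 8 + 343 + 216 = 567
567 = (1,0,6,7)_8 → 1³ + 0³ + 6³ + 7³ = 1 + 0 + 216 + 343 = 560
560 = (1,0,6,0)_8 → 1³ + 0³ + 6³ + 0³ = 1 + 0 + 216 + 0 = 217
217 = (3,3,1)_8 → 3³ + 3³ + 1³ = 27 + 27 + 1 = 55
55 = (6,7)_8 → 6³ + 7³ = 216 + 343 = 559
559 = (1,0,5,7)_8 → 1³ + 0³ + 5³ + 7³ = 1 + 0 + 125 + 343 = 469
469 = (7,2,5)_8 → 7³ + 2³ + 5³ = 343 + 8 + 125 = 476
476 = (7,3,4)_8 → 7³ + 3³ + 4³ = 343 + 27 + 64 = 434
434 = (6,6,2)_8 → 6³ + 6³ + 2³ = 216 + 216 + 8 = 440
440 = (6,7,0)_8 → 6³ + 7³ + 0³ = 216 + 343 + 0 = 559  — 559 already appeared earlier.

559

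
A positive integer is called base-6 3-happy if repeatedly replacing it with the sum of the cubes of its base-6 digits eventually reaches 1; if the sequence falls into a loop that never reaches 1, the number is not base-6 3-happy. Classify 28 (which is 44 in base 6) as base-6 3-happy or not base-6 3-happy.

28 = (4,4)_6 → 4³ + 4³ = 64 + 64 = 128
128 = (3,3,2)_6 → 3³ + 3³ + 2³ = 27 + 27 + 8 = 62
62 = (1,4,2)_6 → 1³ + 4³ + 2³ = 1 + 64 + 8 = 73
73 = (2,0,1)_6 → 2³ + 0³ + 1³ = 8 + 0 + 1 = 9
9 = (1,3)_6 → 1³ + 3³ = 1 + 27 = 28  — 28 already seen; the sequence cycles without reaching 1.

not base-6 3-happy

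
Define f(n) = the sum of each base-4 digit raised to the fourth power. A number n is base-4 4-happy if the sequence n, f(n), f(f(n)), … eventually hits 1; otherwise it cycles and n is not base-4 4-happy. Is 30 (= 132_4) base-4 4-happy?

base-4 4-happy

30 = (1,3,2)_4 → 98
98 = (1,2,0,2)_4 → 33
33 = (2,0,1)_4 → 17
17 = (1,0,1)_4 → 2
2 = (2)_4 → 16
16 = (1,0,0)_4 → 1  — reached 1.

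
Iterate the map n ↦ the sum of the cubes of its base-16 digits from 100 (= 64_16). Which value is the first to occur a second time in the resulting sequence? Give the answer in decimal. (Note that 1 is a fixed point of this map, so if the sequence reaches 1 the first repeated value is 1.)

100 = (6,4)_16 → 6³ + 4³ = 216 + 64 = 280
280 = (1,1,8)_16 → 1³ + 1³ + 8³ = 1 + 1 + 512 = 514
514 = (2,0,2)_16 → 2³ + 0³ + 2³ = 8 + 0 + 8 = 16
16 = (1,0)_16 → 1³ + 0³ = 1 + 0 = 1  — reached the fixed point 1.
1 → 1, so 1 is the first repeated value.

1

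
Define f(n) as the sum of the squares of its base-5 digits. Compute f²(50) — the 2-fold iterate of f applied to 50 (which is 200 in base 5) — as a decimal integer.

16

50 = (2,0,0)_5 → 2² + 0² + 0² = 4 + 0 + 0 = 4
4 = (4)_5 → 4² = 16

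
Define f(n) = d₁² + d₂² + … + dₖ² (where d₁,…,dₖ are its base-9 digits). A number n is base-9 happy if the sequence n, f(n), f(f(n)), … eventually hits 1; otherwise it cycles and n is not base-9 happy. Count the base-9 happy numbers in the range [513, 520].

513: 513 → 45 → 25 → 53 → 89 → 65 → 53  — not base-9 happy
514: 514 → 46 → 26 → 68 → 74 → 68  — not base-9 happy
515: 515 → 49 → 41 → 41  — not base-9 happy
516: 516 → 54 → 36 → 16 → 50 → 50  — not base-9 happy
517: 517 → 61 → 85 → 17 → 65 → 53 → 89 → 65  — not base-9 happy
518: 518 → 70 → 98 → 66 → 58 → 52 → 74 → 68 → 74  — not base-9 happy
519: 519 → 81 → 1  — base-9 happy
520: 520 → 94 → 18 → 4 → 16 → 50 → 50  — not base-9 happy
base-9 happy: 519

1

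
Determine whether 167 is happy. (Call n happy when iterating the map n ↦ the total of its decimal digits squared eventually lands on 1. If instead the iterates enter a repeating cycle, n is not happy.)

167 → 1² + 6² + 7² = 1 + 36 + 49 = 86
86 → 8² + 6² = 64 + 36 = 100
100 → 1² + 0² + 0² = 1 + 0 + 0 = 1  — reached 1.

happy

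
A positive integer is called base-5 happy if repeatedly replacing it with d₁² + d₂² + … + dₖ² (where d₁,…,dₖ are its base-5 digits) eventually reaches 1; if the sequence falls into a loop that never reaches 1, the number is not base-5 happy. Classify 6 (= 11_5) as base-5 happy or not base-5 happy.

not base-5 happy

6 = (1,1)_5 → 2
2 = (2)_5 → 4
4 = (4)_5 → 16
16 = (3,1)_5 → 10
10 = (2,0)_5 → 4  — 4 already seen; the sequence cycles without reaching 1.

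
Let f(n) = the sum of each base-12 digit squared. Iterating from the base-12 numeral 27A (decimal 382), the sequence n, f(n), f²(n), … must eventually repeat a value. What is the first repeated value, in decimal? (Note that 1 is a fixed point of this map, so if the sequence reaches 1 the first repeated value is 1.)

5

382 = (2,7,10)_12 → 2² + 7² + 10² = 4 + 49 + 100 = 153
153 = (1,0,9)_12 → 1² + 0² + 9² = 1 + 0 + 81 = 82
82 = (6,10)_12 → 6² + 10² = 36 + 100 = 136
136 = (11,4)_12 → 11² + 4² = 121 + 16 = 137
137 = (11,5)_12 → 11² + 5² = 121 + 25 = 146
146 = (1,0,2)_12 → 1² + 0² + 2² = 1 + 0 + 4 = 5
5 = (5)_12 → 5² = 25
25 = (2,1)_12 → 2² + 1² = 4 + 1 = 5  — 5 already appeared earlier.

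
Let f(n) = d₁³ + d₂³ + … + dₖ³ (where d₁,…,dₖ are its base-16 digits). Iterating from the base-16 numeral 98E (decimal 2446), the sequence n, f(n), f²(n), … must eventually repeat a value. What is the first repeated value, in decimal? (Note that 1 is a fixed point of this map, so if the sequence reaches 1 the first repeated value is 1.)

2446 = (9,8,14)_16 → 9³ + 8³ + 14³ = 3985
3985 = (15,9,1)_16 → 15³ + 9³ + 1³ = 4105
4105 = (1,0,0,9)_16 → 1³ + 0³ + 0³ + 9³ = 730
730 = (2,13,10)_16 → 2³ + 13³ + 10³ = 3205
3205 = (12,8,5)_16 → 12³ + 8³ + 5³ = 2365
2365 = (9,3,13)_16 → 9³ + 3³ + 13³ = 2953
2953 = (11,8,9)_16 → 11³ + 8³ + 9³ = 2572
2572 = (10,0,12)_16 → 10³ + 0³ + 12³ = 2728
2728 = (10,10,8)_16 → 10³ + 10³ + 8³ = 2512
2512 = (9,13,0)_16 → 9³ + 13³ + 0³ = 2926
2926 = (11,6,14)_16 → 11³ + 6³ + 14³ = 4291
4291 = (1,0,12,3)_16 → 1³ + 0³ + 12³ + 3³ = 1756
1756 = (6,13,12)_16 → 6³ + 13³ + 12³ = 4141
4141 = (1,0,2,13)_16 → 1³ + 0³ + 2³ + 13³ = 2206
2206 = (8,9,14)_16 → 8³ + 9³ + 14³ = 3985  — 3985 already appeared earlier.

3985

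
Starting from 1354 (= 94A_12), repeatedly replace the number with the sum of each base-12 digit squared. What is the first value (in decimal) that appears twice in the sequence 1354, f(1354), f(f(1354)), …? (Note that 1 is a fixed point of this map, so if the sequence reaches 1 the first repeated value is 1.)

50

1354 = (9,4,10)_12 → 9² + 4² + 10² = 197
197 = (1,4,5)_12 → 1² + 4² + 5² = 42
42 = (3,6)_12 → 3² + 6² = 45
45 = (3,9)_12 → 3² + 9² = 90
90 = (7,6)_12 → 7² + 6² = 85
85 = (7,1)_12 → 7² + 1² = 50
50 = (4,2)_12 → 4² + 2² = 20
20 = (1,8)_12 → 1² + 8² = 65
65 = (5,5)_12 → 5² + 5² = 50  — 50 already appeared earlier.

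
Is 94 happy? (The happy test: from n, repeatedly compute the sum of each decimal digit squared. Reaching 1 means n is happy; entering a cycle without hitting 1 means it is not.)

94 → 9² + 4² = 97
97 → 9² + 7² = 130
130 → 1² + 3² + 0² = 10
10 → 1² + 0² = 1  — reached 1.

happy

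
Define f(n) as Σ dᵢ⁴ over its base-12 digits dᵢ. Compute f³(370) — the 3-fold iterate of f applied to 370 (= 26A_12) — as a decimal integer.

3538

370 = (2,6,10)_12 → 11312
11312 = (6,6,6,8)_12 → 7984
7984 = (4,7,5,4)_12 → 3538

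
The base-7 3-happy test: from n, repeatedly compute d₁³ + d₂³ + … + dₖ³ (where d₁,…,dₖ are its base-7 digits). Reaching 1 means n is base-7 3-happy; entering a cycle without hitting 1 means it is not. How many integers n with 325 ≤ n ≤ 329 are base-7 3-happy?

1

325: 325 → 307 → 433 → 343 → 1  — base-7 3-happy
326: 326 → 344 → 2 → 8 → 2  — not base-7 3-happy
327: 327 → 405 → 219 → 99 → 9 → 9  — not base-7 3-happy
328: 328 → 496 → 244 → 496  — not base-7 3-happy
329: 329 → 341 → 557 → 137 → 197 → 65 → 17 → 35 → 125 → 251 → 341  — not base-7 3-happy
base-7 3-happy: 325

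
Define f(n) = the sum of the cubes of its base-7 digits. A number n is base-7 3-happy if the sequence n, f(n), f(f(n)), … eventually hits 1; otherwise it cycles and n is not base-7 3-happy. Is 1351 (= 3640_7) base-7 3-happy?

1351 = (3,6,4,0)_7 → 3³ + 6³ + 4³ + 0³ = 307
307 = (6,1,6)_7 → 6³ + 1³ + 6³ = 433
433 = (1,1,5,6)_7 → 1³ + 1³ + 5³ + 6³ = 343
343 = (1,0,0,0)_7 → 1³ + 0³ + 0³ + 0³ = 1  — reached 1.

base-7 3-happy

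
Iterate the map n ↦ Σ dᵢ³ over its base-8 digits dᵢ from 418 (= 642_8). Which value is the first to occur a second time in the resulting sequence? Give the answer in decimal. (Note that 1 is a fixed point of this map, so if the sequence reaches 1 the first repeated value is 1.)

418 = (6,4,2)_8 → 6³ + 4³ + 2³ = 288
288 = (4,4,0)_8 → 4³ + 4³ + 0³ = 128
128 = (2,0,0)_8 → 2³ + 0³ + 0³ = 8
8 = (1,0)_8 → 1³ + 0³ = 1  — reached the fixed point 1.
1 → 1, so 1 is the first repeated value.

1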